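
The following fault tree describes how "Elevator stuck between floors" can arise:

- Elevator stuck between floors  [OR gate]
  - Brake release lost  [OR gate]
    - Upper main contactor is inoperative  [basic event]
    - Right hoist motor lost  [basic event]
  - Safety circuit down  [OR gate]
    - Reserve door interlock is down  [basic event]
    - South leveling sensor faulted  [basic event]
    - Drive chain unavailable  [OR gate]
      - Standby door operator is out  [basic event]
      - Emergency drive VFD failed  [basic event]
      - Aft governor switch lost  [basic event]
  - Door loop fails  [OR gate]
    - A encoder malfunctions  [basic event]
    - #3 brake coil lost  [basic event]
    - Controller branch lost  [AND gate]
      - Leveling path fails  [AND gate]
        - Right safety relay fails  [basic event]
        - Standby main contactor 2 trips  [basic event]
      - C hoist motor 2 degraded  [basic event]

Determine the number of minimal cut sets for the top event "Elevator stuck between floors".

10

Brake release lost [OR]: union of children's cut sets → 2 cut set(s).
Drive chain unavailable [OR]: union of children's cut sets → 3 cut set(s).
Safety circuit down [OR]: union of children's cut sets → 5 cut set(s).
Leveling path fails [AND]: one cut set from each child combined → 1 × 1 = 1 cut set(s).
Controller branch lost [AND]: one cut set from each child combined → 1 × 1 = 1 cut set(s).
Door loop fails [OR]: union of children's cut sets → 3 cut set(s).
Elevator stuck between floors [OR]: union of children's cut sets → 10 cut set(s).
Minimal cut sets: {Upper main contactor is inoperative}; {Right hoist motor lost}; {Reserve door interlock is down}; {South leveling sensor faulted}; {Standby door operator is out}; {Emergency drive VFD failed}; {Aft governor switch lost}; {A encoder malfunctions}; {#3 brake coil lost}; {C hoist motor 2 degraded, Right safety relay fails, Standby main contactor 2 trips}.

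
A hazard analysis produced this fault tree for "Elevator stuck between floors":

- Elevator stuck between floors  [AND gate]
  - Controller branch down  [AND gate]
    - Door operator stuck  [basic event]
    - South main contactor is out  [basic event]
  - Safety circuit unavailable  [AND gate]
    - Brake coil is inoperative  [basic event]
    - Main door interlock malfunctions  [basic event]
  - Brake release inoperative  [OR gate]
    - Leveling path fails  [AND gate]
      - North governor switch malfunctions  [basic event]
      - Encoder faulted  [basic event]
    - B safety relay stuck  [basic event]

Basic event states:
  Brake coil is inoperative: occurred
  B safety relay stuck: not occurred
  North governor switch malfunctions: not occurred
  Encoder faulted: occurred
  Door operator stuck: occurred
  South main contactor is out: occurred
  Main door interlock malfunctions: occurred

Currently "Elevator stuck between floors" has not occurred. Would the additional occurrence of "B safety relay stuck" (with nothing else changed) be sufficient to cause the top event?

Yes

Counterfactual: set "B safety relay stuck" to occurred.
Controller branch down [AND]: Door operator stuck=occurs, South main contactor is out=occurs → all inputs occur → occurs.
Safety circuit unavailable [AND]: Brake coil is inoperative=occurs, Main door interlock malfunctions=occurs → all inputs occur → occurs.
Leveling path fails [AND]: North governor switch malfunctions=not, Encoder faulted=occurs → not all inputs occur → does not occur.
Brake release inoperative [OR]: Leveling path fails=not, B safety relay stuck=occurs → at least one input occurs → occurs.
Elevator stuck between floors [AND]: Controller branch down=occurs, Safety circuit unavailable=occurs, Brake release inoperative=occurs → all inputs occur → occurs.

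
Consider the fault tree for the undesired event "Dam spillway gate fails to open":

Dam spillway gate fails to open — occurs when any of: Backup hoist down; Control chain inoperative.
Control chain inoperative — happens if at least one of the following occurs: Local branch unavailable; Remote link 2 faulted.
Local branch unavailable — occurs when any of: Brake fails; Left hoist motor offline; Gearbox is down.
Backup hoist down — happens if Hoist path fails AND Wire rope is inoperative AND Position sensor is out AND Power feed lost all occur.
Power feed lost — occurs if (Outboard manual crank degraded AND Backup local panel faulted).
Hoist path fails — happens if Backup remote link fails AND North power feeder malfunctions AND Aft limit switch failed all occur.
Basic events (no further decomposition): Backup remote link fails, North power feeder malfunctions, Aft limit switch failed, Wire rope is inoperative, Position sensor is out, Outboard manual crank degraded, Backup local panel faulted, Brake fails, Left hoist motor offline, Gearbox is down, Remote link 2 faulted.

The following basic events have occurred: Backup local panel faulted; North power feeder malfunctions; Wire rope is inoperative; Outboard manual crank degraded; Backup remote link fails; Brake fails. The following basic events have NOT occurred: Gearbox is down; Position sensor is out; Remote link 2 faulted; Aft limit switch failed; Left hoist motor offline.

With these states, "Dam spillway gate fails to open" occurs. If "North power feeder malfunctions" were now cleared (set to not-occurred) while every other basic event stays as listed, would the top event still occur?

Counterfactual: set "North power feeder malfunctions" to not occurred.
Hoist path fails [AND]: Backup remote link fails=occurs, North power feeder malfunctions=not, Aft limit switch failed=not → not all inputs occur → does not occur.
Power feed lost [AND]: Outboard manual crank degraded=occurs, Backup local panel faulted=occurs → all inputs occur → occurs.
Backup hoist down [AND]: Hoist path fails=not, Wire rope is inoperative=occurs, Position sensor is out=not, Power feed lost=occurs → not all inputs occur → does not occur.
Local branch unavailable [OR]: Brake fails=occurs, Left hoist motor offline=not, Gearbox is down=not → at least one input occurs → occurs.
Control chain inoperative [OR]: Local branch unavailable=occurs, Remote link 2 faulted=not → at least one input occurs → occurs.
Dam spillway gate fails to open [OR]: Backup hoist down=not, Control chain inoperative=occurs → at least one input occurs → occurs.

Yes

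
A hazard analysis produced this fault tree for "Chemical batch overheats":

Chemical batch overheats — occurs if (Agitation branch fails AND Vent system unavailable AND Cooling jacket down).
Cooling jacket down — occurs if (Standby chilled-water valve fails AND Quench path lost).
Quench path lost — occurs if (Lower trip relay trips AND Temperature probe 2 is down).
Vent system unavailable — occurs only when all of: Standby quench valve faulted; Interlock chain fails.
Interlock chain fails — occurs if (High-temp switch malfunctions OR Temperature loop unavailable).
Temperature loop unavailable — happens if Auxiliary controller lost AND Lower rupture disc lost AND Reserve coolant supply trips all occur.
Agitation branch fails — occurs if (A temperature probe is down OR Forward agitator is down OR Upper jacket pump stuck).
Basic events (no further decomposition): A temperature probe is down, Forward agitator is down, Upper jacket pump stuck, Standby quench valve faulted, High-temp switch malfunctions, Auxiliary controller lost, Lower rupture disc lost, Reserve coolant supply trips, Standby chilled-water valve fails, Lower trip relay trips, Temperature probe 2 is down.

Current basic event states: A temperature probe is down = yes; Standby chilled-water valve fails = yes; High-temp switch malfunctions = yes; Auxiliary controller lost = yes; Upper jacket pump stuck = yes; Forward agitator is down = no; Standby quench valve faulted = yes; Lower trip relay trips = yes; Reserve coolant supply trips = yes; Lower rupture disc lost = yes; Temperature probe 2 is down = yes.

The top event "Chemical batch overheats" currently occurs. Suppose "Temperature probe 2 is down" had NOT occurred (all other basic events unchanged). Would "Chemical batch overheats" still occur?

Counterfactual: set "Temperature probe 2 is down" to not occurred.
Agitation branch fails [OR]: A temperature probe is down=occurs, Forward agitator is down=not, Upper jacket pump stuck=occurs → at least one input occurs → occurs.
Temperature loop unavailable [AND]: Auxiliary controller lost=occurs, Lower rupture disc lost=occurs, Reserve coolant supply trips=occurs → all inputs occur → occurs.
Interlock chain fails [OR]: High-temp switch malfunctions=occurs, Temperature loop unavailable=occurs → at least one input occurs → occurs.
Vent system unavailable [AND]: Standby quench valve faulted=occurs, Interlock chain fails=occurs → all inputs occur → occurs.
Quench path lost [AND]: Lower trip relay trips=occurs, Temperature probe 2 is down=not → not all inputs occur → does not occur.
Cooling jacket down [AND]: Standby chilled-water valve fails=occurs, Quench path lost=not → not all inputs occur → does not occur.
Chemical batch overheats [AND]: Agitation branch fails=occurs, Vent system unavailable=occurs, Cooling jacket down=not → not all inputs occur → does not occur.

No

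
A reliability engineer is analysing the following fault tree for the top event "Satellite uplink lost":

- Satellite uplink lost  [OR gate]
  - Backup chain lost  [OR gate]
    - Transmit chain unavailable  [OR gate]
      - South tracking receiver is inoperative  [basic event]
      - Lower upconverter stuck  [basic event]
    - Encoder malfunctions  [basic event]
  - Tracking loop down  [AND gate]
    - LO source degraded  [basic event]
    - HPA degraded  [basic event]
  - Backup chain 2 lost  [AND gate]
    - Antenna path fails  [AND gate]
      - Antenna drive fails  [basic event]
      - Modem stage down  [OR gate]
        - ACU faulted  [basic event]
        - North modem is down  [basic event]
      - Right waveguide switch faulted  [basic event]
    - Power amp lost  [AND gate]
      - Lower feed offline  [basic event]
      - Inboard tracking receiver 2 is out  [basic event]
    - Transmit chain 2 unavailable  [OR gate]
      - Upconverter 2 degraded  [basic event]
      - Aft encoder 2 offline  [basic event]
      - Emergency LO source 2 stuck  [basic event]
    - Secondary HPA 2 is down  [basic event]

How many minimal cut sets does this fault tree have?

10

Transmit chain unavailable [OR]: union of children's cut sets → 2 cut set(s).
Backup chain lost [OR]: union of children's cut sets → 3 cut set(s).
Tracking loop down [AND]: one cut set from each child combined → 1 × 1 = 1 cut set(s).
Modem stage down [OR]: union of children's cut sets → 2 cut set(s).
Antenna path fails [AND]: one cut set from each child combined → 1 × 2 × 1 = 2 cut set(s).
Power amp lost [AND]: one cut set from each child combined → 1 × 1 = 1 cut set(s).
Transmit chain 2 unavailable [OR]: union of children's cut sets → 3 cut set(s).
Backup chain 2 lost [AND]: one cut set from each child combined → 2 × 1 × 3 × 1 = 6 cut set(s).
Satellite uplink lost [OR]: union of children's cut sets → 10 cut set(s).
Minimal cut sets: {South tracking receiver is inoperative}; {Lower upconverter stuck}; {Encoder malfunctions}; {HPA degraded, LO source degraded}; {ACU faulted, Antenna drive fails, Inboard tracking receiver 2 is out, Lower feed offline, Right waveguide switch faulted, Secondary HPA 2 is down, Upconverter 2 degraded}; {ACU faulted, Aft encoder 2 offline, Antenna drive fails, Inboard tracking receiver 2 is out, Lower feed offline, Right waveguide switch faulted, Secondary HPA 2 is down}; {ACU faulted, Antenna drive fails, Emergency LO source 2 stuck, Inboard tracking receiver 2 is out, Lower feed offline, Right waveguide switch faulted, Secondary HPA 2 is down}; {Antenna drive fails, Inboard tracking receiver 2 is out, Lower feed offline, North modem is down, Right waveguide switch faulted, Secondary HPA 2 is down, Upconverter 2 degraded}; {Aft encoder 2 offline, Antenna drive fails, Inboard tracking receiver 2 is out, Lower feed offline, North modem is down, Right waveguide switch faulted, Secondary HPA 2 is down}; {Antenna drive fails, Emergency LO source 2 stuck, Inboard tracking receiver 2 is out, Lower feed offline, North modem is down, Right waveguide switch faulted, Secondary HPA 2 is down}.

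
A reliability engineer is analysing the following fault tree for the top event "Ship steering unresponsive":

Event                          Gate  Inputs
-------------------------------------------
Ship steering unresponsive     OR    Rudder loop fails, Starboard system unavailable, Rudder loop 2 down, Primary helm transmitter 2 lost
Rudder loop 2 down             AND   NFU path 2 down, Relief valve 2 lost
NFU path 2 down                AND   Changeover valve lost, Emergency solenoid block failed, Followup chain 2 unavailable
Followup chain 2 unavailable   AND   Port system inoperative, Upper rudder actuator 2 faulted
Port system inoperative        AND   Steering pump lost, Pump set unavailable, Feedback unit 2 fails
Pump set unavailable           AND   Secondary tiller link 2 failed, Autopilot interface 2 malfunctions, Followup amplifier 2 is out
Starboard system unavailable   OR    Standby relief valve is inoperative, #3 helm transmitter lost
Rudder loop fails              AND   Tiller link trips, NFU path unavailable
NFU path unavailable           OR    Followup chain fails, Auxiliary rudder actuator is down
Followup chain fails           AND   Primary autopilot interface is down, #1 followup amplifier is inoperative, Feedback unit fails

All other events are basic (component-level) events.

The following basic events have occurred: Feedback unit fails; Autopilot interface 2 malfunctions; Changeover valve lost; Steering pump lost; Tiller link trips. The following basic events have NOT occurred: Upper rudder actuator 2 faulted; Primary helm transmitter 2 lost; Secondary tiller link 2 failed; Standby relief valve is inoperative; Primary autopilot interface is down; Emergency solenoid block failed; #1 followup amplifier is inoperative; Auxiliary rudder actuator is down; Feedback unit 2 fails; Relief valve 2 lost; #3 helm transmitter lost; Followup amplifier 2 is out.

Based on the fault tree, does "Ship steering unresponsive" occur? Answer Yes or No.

Followup chain fails [AND]: Primary autopilot interface is down=not, #1 followup amplifier is inoperative=not, Feedback unit fails=occurs → not all inputs occur → does not occur.
NFU path unavailable [OR]: Followup chain fails=not, Auxiliary rudder actuator is down=not → no input occurs → does not occur.
Rudder loop fails [AND]: Tiller link trips=occurs, NFU path unavailable=not → not all inputs occur → does not occur.
Starboard system unavailable [OR]: Standby relief valve is inoperative=not, #3 helm transmitter lost=not → no input occurs → does not occur.
Pump set unavailable [AND]: Secondary tiller link 2 failed=not, Autopilot interface 2 malfunctions=occurs, Followup amplifier 2 is out=not → not all inputs occur → does not occur.
Port system inoperative [AND]: Steering pump lost=occurs, Pump set unavailable=not, Feedback unit 2 fails=not → not all inputs occur → does not occur.
Followup chain 2 unavailable [AND]: Port system inoperative=not, Upper rudder actuator 2 faulted=not → not all inputs occur → does not occur.
NFU path 2 down [AND]: Changeover valve lost=occurs, Emergency solenoid block failed=not, Followup chain 2 unavailable=not → not all inputs occur → does not occur.
Rudder loop 2 down [AND]: NFU path 2 down=not, Relief valve 2 lost=not → not all inputs occur → does not occur.
Ship steering unresponsive [OR]: Rudder loop fails=not, Starboard system unavailable=not, Rudder loop 2 down=not, Primary helm transmitter 2 lost=not → no input occurs → does not occur.

No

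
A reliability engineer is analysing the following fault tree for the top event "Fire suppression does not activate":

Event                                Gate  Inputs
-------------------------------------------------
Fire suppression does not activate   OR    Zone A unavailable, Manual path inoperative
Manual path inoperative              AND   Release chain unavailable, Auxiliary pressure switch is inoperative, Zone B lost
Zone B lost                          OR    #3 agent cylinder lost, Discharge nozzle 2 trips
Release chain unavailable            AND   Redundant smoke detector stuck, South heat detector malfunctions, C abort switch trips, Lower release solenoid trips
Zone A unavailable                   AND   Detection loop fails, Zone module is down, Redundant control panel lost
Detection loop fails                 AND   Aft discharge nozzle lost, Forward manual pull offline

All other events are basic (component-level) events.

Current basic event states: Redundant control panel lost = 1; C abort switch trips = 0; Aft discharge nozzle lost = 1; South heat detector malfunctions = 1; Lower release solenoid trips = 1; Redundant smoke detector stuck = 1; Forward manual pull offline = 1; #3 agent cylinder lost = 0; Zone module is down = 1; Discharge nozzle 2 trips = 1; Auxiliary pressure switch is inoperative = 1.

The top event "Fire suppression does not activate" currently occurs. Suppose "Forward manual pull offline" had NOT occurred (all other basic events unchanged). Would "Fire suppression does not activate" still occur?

No

Counterfactual: set "Forward manual pull offline" to not occurred.
Detection loop fails [AND]: Aft discharge nozzle lost=occurs, Forward manual pull offline=not → not all inputs occur → does not occur.
Zone A unavailable [AND]: Detection loop fails=not, Zone module is down=occurs, Redundant control panel lost=occurs → not all inputs occur → does not occur.
Release chain unavailable [AND]: Redundant smoke detector stuck=occurs, South heat detector malfunctions=occurs, C abort switch trips=not, Lower release solenoid trips=occurs → not all inputs occur → does not occur.
Zone B lost [OR]: #3 agent cylinder lost=not, Discharge nozzle 2 trips=occurs → at least one input occurs → occurs.
Manual path inoperative [AND]: Release chain unavailable=not, Auxiliary pressure switch is inoperative=occurs, Zone B lost=occurs → not all inputs occur → does not occur.
Fire suppression does not activate [OR]: Zone A unavailable=not, Manual path inoperative=not → no input occurs → does not occur.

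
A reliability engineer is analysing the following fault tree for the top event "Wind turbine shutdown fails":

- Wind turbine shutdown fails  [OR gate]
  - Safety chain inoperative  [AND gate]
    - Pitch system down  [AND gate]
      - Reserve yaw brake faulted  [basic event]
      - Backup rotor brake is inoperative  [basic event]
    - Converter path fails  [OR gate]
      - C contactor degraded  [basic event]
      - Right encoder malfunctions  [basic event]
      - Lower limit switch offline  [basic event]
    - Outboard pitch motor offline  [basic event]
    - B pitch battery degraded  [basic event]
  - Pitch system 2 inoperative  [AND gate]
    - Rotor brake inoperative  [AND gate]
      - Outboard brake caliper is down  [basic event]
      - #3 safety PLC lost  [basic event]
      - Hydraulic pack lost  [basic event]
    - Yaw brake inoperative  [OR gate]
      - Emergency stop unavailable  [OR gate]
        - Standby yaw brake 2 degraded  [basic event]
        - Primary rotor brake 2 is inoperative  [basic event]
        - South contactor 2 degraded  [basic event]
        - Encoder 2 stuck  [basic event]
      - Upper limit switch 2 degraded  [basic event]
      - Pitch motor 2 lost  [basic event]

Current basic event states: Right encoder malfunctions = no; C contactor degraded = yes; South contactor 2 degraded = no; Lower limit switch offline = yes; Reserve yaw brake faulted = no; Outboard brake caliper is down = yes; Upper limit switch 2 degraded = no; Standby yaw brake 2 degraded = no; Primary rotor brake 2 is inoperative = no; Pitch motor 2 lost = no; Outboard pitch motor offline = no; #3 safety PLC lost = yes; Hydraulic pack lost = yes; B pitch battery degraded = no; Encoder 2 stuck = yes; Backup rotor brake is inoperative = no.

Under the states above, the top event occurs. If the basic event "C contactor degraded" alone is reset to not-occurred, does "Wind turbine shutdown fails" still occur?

Yes

Counterfactual: set "C contactor degraded" to not occurred.
Pitch system down [AND]: Reserve yaw brake faulted=not, Backup rotor brake is inoperative=not → not all inputs occur → does not occur.
Converter path fails [OR]: C contactor degraded=not, Right encoder malfunctions=not, Lower limit switch offline=occurs → at least one input occurs → occurs.
Safety chain inoperative [AND]: Pitch system down=not, Converter path fails=occurs, Outboard pitch motor offline=not, B pitch battery degraded=not → not all inputs occur → does not occur.
Rotor brake inoperative [AND]: Outboard brake caliper is down=occurs, #3 safety PLC lost=occurs, Hydraulic pack lost=occurs → all inputs occur → occurs.
Emergency stop unavailable [OR]: Standby yaw brake 2 degraded=not, Primary rotor brake 2 is inoperative=not, South contactor 2 degraded=not, Encoder 2 stuck=occurs → at least one input occurs → occurs.
Yaw brake inoperative [OR]: Emergency stop unavailable=occurs, Upper limit switch 2 degraded=not, Pitch motor 2 lost=not → at least one input occurs → occurs.
Pitch system 2 inoperative [AND]: Rotor brake inoperative=occurs, Yaw brake inoperative=occurs → all inputs occur → occurs.
Wind turbine shutdown fails [OR]: Safety chain inoperative=not, Pitch system 2 inoperative=occurs → at least one input occurs → occurs.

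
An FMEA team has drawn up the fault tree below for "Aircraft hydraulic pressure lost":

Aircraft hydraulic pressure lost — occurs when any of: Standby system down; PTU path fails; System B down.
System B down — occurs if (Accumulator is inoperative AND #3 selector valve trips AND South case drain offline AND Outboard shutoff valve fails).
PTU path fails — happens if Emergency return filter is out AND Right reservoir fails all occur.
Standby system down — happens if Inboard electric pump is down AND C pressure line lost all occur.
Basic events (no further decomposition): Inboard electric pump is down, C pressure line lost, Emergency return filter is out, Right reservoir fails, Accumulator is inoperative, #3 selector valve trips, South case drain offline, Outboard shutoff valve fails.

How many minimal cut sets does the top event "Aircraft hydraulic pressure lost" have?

3

Standby system down [AND]: one cut set from each child combined → 1 × 1 = 1 cut set(s).
PTU path fails [AND]: one cut set from each child combined → 1 × 1 = 1 cut set(s).
System B down [AND]: one cut set from each child combined → 1 × 1 × 1 × 1 = 1 cut set(s).
Aircraft hydraulic pressure lost [OR]: union of children's cut sets → 3 cut set(s).
Minimal cut sets: {C pressure line lost, Inboard electric pump is down}; {Emergency return filter is out, Right reservoir fails}; {#3 selector valve trips, Accumulator is inoperative, Outboard shutoff valve fails, South case drain offline}.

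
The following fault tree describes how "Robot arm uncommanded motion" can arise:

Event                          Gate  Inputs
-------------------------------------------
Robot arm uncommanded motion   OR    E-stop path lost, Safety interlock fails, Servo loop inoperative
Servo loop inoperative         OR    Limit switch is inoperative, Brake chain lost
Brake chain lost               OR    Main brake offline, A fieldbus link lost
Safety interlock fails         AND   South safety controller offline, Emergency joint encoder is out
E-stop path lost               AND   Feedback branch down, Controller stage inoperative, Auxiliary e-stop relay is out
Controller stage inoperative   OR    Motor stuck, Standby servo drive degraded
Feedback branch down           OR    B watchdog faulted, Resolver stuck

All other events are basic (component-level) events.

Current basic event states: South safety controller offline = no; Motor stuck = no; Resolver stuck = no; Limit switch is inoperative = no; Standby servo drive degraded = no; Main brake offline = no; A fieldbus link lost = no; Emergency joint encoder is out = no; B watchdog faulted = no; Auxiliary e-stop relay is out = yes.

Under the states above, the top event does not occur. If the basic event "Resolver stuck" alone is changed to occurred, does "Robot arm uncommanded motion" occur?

No

Counterfactual: set "Resolver stuck" to occurred.
Feedback branch down [OR]: B watchdog faulted=not, Resolver stuck=occurs → at least one input occurs → occurs.
Controller stage inoperative [OR]: Motor stuck=not, Standby servo drive degraded=not → no input occurs → does not occur.
E-stop path lost [AND]: Feedback branch down=occurs, Controller stage inoperative=not, Auxiliary e-stop relay is out=occurs → not all inputs occur → does not occur.
Safety interlock fails [AND]: South safety controller offline=not, Emergency joint encoder is out=not → not all inputs occur → does not occur.
Brake chain lost [OR]: Main brake offline=not, A fieldbus link lost=not → no input occurs → does not occur.
Servo loop inoperative [OR]: Limit switch is inoperative=not, Brake chain lost=not → no input occurs → does not occur.
Robot arm uncommanded motion [OR]: E-stop path lost=not, Safety interlock fails=not, Servo loop inoperative=not → no input occurs → does not occur.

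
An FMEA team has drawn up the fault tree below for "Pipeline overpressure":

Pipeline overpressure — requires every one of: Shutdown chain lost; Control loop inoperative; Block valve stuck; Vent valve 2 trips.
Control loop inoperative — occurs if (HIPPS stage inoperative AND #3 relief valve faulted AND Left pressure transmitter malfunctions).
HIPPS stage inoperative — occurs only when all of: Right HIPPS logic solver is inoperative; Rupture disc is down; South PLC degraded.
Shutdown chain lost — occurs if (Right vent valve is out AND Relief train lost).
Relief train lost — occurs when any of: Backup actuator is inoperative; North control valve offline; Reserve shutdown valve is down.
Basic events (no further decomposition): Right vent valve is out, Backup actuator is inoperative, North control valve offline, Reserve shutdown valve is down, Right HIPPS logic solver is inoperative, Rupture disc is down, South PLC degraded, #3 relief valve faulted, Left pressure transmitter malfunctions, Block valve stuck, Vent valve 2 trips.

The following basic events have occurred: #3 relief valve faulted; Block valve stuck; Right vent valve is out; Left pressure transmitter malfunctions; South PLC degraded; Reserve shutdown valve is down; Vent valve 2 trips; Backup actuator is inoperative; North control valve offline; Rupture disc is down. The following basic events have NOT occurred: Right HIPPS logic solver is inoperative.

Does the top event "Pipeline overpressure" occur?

Relief train lost [OR]: Backup actuator is inoperative=occurs, North control valve offline=occurs, Reserve shutdown valve is down=occurs → at least one input occurs → occurs.
Shutdown chain lost [AND]: Right vent valve is out=occurs, Relief train lost=occurs → all inputs occur → occurs.
HIPPS stage inoperative [AND]: Right HIPPS logic solver is inoperative=not, Rupture disc is down=occurs, South PLC degraded=occurs → not all inputs occur → does not occur.
Control loop inoperative [AND]: HIPPS stage inoperative=not, #3 relief valve faulted=occurs, Left pressure transmitter malfunctions=occurs → not all inputs occur → does not occur.
Pipeline overpressure [AND]: Shutdown chain lost=occurs, Control loop inoperative=not, Block valve stuck=occurs, Vent valve 2 trips=occurs → not all inputs occur → does not occur.

No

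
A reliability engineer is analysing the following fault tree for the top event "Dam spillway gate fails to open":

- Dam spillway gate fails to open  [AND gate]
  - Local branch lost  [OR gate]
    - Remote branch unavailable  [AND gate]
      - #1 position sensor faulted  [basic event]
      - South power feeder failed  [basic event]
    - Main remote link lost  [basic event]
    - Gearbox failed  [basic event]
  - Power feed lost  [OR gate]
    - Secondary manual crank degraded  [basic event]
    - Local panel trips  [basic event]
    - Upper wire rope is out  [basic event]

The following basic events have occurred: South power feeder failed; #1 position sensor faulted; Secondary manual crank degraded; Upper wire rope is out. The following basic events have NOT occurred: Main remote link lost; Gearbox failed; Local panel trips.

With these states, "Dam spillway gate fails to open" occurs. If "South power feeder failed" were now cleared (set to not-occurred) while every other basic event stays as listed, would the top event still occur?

Counterfactual: set "South power feeder failed" to not occurred.
Remote branch unavailable [AND]: #1 position sensor faulted=occurs, South power feeder failed=not → not all inputs occur → does not occur.
Local branch lost [OR]: Remote branch unavailable=not, Main remote link lost=not, Gearbox failed=not → no input occurs → does not occur.
Power feed lost [OR]: Secondary manual crank degraded=occurs, Local panel trips=not, Upper wire rope is out=occurs → at least one input occurs → occurs.
Dam spillway gate fails to open [AND]: Local branch lost=not, Power feed lost=occurs → not all inputs occur → does not occur.

No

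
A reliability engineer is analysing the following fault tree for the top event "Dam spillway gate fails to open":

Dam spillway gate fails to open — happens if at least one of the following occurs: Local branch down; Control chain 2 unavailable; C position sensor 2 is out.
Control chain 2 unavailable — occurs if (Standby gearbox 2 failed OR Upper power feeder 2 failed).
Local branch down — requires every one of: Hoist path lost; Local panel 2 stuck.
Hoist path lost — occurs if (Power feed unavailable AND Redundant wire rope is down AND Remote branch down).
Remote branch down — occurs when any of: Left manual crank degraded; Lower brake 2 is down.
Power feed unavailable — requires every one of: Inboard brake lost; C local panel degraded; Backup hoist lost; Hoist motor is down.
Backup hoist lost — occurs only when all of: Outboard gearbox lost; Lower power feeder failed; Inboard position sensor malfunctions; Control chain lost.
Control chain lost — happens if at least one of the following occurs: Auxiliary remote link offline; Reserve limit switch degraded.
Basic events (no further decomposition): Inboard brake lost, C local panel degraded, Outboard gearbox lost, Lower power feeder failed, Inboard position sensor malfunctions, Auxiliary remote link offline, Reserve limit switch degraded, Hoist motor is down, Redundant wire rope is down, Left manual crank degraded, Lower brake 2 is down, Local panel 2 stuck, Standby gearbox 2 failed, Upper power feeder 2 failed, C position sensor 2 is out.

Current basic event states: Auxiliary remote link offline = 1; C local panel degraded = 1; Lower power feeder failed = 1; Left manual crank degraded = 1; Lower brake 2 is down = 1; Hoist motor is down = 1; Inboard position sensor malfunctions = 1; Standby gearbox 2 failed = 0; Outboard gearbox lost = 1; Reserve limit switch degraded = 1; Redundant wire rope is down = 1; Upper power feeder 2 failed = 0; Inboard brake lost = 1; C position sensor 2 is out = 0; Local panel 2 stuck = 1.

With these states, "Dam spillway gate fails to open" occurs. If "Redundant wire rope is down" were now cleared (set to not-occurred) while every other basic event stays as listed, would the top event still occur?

No

Counterfactual: set "Redundant wire rope is down" to not occurred.
Control chain lost [OR]: Auxiliary remote link offline=occurs, Reserve limit switch degraded=occurs → at least one input occurs → occurs.
Backup hoist lost [AND]: Outboard gearbox lost=occurs, Lower power feeder failed=occurs, Inboard position sensor malfunctions=occurs, Control chain lost=occurs → all inputs occur → occurs.
Power feed unavailable [AND]: Inboard brake lost=occurs, C local panel degraded=occurs, Backup hoist lost=occurs, Hoist motor is down=occurs → all inputs occur → occurs.
Remote branch down [OR]: Left manual crank degraded=occurs, Lower brake 2 is down=occurs → at least one input occurs → occurs.
Hoist path lost [AND]: Power feed unavailable=occurs, Redundant wire rope is down=not, Remote branch down=occurs → not all inputs occur → does not occur.
Local branch down [AND]: Hoist path lost=not, Local panel 2 stuck=occurs → not all inputs occur → does not occur.
Control chain 2 unavailable [OR]: Standby gearbox 2 failed=not, Upper power feeder 2 failed=not → no input occurs → does not occur.
Dam spillway gate fails to open [OR]: Local branch down=not, Control chain 2 unavailable=not, C position sensor 2 is out=not → no input occurs → does not occur.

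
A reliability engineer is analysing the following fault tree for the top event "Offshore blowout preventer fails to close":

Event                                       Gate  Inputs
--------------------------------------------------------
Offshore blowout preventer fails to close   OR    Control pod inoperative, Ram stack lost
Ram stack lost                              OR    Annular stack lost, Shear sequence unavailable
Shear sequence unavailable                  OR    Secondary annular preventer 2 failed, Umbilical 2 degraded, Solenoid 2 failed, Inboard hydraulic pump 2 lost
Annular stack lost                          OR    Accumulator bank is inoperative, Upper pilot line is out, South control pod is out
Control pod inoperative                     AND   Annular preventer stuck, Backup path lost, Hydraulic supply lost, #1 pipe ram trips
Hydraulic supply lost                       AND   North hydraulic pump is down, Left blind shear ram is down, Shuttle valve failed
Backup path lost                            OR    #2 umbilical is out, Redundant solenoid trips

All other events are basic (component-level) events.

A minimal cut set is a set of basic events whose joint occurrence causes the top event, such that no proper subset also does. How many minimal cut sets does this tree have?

9

Backup path lost [OR]: union of children's cut sets → 2 cut set(s).
Hydraulic supply lost [AND]: one cut set from each child combined → 1 × 1 × 1 = 1 cut set(s).
Control pod inoperative [AND]: one cut set from each child combined → 1 × 2 × 1 × 1 = 2 cut set(s).
Annular stack lost [OR]: union of children's cut sets → 3 cut set(s).
Shear sequence unavailable [OR]: union of children's cut sets → 4 cut set(s).
Ram stack lost [OR]: union of children's cut sets → 7 cut set(s).
Offshore blowout preventer fails to close [OR]: union of children's cut sets → 9 cut set(s).
Minimal cut sets: {#1 pipe ram trips, #2 umbilical is out, Annular preventer stuck, Left blind shear ram is down, North hydraulic pump is down, Shuttle valve failed}; {#1 pipe ram trips, Annular preventer stuck, Left blind shear ram is down, North hydraulic pump is down, Redundant solenoid trips, Shuttle valve failed}; {Accumulator bank is inoperative}; {Upper pilot line is out}; {South control pod is out}; {Secondary annular preventer 2 failed}; {Umbilical 2 degraded}; {Solenoid 2 failed}; {Inboard hydraulic pump 2 lost}.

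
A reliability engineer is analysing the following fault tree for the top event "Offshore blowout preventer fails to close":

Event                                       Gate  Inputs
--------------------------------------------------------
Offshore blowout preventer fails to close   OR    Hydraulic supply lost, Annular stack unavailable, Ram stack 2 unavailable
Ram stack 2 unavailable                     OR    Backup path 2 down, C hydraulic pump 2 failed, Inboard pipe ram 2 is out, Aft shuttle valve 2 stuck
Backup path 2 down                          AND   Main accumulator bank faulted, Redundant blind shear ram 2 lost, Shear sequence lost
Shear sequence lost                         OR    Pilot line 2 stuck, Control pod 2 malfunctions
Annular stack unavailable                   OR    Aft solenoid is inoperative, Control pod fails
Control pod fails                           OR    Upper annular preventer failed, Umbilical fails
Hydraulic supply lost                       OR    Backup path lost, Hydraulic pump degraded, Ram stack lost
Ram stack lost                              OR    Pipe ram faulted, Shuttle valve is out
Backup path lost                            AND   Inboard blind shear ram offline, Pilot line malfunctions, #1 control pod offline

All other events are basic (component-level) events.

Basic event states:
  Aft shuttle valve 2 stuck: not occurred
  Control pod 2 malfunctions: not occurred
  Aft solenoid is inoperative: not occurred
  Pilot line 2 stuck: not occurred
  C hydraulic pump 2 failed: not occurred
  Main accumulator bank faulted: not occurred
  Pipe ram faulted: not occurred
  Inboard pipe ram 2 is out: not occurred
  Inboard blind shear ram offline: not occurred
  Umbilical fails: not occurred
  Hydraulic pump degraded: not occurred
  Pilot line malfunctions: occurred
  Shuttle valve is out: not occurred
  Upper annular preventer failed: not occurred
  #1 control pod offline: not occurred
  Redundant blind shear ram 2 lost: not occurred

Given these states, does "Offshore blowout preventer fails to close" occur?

Backup path lost [AND]: Inboard blind shear ram offline=not, Pilot line malfunctions=occurs, #1 control pod offline=not → not all inputs occur → does not occur.
Ram stack lost [OR]: Pipe ram faulted=not, Shuttle valve is out=not → no input occurs → does not occur.
Hydraulic supply lost [OR]: Backup path lost=not, Hydraulic pump degraded=not, Ram stack lost=not → no input occurs → does not occur.
Control pod fails [OR]: Upper annular preventer failed=not, Umbilical fails=not → no input occurs → does not occur.
Annular stack unavailable [OR]: Aft solenoid is inoperative=not, Control pod fails=not → no input occurs → does not occur.
Shear sequence lost [OR]: Pilot line 2 stuck=not, Control pod 2 malfunctions=not → no input occurs → does not occur.
Backup path 2 down [AND]: Main accumulator bank faulted=not, Redundant blind shear ram 2 lost=not, Shear sequence lost=not → not all inputs occur → does not occur.
Ram stack 2 unavailable [OR]: Backup path 2 down=not, C hydraulic pump 2 failed=not, Inboard pipe ram 2 is out=not, Aft shuttle valve 2 stuck=not → no input occurs → does not occur.
Offshore blowout preventer fails to close [OR]: Hydraulic supply lost=not, Annular stack unavailable=not, Ram stack 2 unavailable=not → no input occurs → does not occur.

No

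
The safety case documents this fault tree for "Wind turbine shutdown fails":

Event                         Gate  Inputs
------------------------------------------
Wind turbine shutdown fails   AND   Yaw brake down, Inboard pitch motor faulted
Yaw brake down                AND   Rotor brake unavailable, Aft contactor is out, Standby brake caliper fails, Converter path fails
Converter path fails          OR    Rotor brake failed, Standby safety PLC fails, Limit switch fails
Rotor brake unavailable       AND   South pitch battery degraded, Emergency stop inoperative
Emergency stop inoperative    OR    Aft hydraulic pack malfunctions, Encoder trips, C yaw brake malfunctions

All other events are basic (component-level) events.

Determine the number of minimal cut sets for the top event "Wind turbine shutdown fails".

9

Emergency stop inoperative [OR]: union of children's cut sets → 3 cut set(s).
Rotor brake unavailable [AND]: one cut set from each child combined → 1 × 3 = 3 cut set(s).
Converter path fails [OR]: union of children's cut sets → 3 cut set(s).
Yaw brake down [AND]: one cut set from each child combined → 3 × 1 × 1 × 3 = 9 cut set(s).
Wind turbine shutdown fails [AND]: one cut set from each child combined → 9 × 1 = 9 cut set(s).
Minimal cut sets: {Aft contactor is out, Aft hydraulic pack malfunctions, Inboard pitch motor faulted, Rotor brake failed, South pitch battery degraded, Standby brake caliper fails}; {Aft contactor is out, Aft hydraulic pack malfunctions, Inboard pitch motor faulted, South pitch battery degraded, Standby brake caliper fails, Standby safety PLC fails}; {Aft contactor is out, Aft hydraulic pack malfunctions, Inboard pitch motor faulted, Limit switch fails, South pitch battery degraded, Standby brake caliper fails}; {Aft contactor is out, Encoder trips, Inboard pitch motor faulted, Rotor brake failed, South pitch battery degraded, Standby brake caliper fails}; {Aft contactor is out, Encoder trips, Inboard pitch motor faulted, South pitch battery degraded, Standby brake caliper fails, Standby safety PLC fails}; {Aft contactor is out, Encoder trips, Inboard pitch motor faulted, Limit switch fails, South pitch battery degraded, Standby brake caliper fails}; {Aft contactor is out, C yaw brake malfunctions, Inboard pitch motor faulted, Rotor brake failed, South pitch battery degraded, Standby brake caliper fails}; {Aft contactor is out, C yaw brake malfunctions, Inboard pitch motor faulted, South pitch battery degraded, Standby brake caliper fails, Standby safety PLC fails}; {Aft contactor is out, C yaw brake malfunctions, Inboard pitch motor faulted, Limit switch fails, South pitch battery degraded, Standby brake caliper fails}.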